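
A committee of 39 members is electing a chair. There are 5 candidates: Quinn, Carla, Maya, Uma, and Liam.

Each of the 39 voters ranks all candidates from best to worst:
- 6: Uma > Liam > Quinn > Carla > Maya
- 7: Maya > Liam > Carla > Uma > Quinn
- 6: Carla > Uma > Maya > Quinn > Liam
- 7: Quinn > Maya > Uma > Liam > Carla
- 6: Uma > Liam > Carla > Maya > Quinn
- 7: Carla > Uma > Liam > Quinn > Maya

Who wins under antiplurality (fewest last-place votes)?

Last-place votes: Quinn 13, Carla 7, Maya 13, Uma 0, Liam 6.

Uma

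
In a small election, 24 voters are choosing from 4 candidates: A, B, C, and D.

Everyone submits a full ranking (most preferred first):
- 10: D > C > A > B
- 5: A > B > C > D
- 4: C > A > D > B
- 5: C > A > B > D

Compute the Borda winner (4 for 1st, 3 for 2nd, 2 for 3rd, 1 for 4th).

A: 10×2 + 5×4 + 4×3 + 5×3 = 67
B: 10×1 + 5×3 + 4×1 + 5×2 = 39
C: 10×3 + 5×2 + 4×4 + 5×4 = 76
D: 10×4 + 5×1 + 4×2 + 5×1 = 58

C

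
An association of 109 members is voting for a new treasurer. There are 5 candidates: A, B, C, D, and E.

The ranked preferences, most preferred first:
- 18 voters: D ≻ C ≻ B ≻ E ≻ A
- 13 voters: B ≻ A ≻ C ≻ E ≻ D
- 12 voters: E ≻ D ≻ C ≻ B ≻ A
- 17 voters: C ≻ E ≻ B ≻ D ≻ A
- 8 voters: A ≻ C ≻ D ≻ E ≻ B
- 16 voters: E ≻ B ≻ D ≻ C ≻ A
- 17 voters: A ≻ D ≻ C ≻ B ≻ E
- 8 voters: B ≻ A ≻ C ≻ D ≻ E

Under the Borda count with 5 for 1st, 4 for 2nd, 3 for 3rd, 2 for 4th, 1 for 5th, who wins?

C

A: 18×1 + 13×4 + 12×1 + 17×1 + 8×5 + 16×1 + 17×5 + 8×4 = 272
B: 18×3 + 13×5 + 12×2 + 17×3 + 8×1 + 16×4 + 17×2 + 8×5 = 340
C: 18×4 + 13×3 + 12×3 + 17×5 + 8×4 + 16×2 + 17×3 + 8×3 = 371
D: 18×5 + 13×1 + 12×4 + 17×2 + 8×3 + 16×3 + 17×4 + 8×2 = 341
E: 18×2 + 13×2 + 12×5 + 17×4 + 8×2 + 16×5 + 17×1 + 8×1 = 311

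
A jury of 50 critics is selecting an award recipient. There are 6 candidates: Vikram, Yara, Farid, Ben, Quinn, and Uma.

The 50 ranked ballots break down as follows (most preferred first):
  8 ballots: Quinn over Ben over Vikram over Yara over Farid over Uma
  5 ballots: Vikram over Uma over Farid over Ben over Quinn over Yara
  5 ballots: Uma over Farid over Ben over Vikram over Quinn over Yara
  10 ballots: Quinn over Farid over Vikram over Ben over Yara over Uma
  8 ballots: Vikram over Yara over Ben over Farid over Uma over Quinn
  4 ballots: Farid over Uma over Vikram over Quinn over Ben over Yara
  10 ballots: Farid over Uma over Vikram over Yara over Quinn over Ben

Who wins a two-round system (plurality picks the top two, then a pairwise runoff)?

Farid

Round 1 first-place votes: Vikram 13, Yara 0, Farid 14, Ben 0, Quinn 18, Uma 5. Quinn and Farid advance.
Runoff: Quinn is ranked above Farid on 18 ballots, Farid above Quinn on 32.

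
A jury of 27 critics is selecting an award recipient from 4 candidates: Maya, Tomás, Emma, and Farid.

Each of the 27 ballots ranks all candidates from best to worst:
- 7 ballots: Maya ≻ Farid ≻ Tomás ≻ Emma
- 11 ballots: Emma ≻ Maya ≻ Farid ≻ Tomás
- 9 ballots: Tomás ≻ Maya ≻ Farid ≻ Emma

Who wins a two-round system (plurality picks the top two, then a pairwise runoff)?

Round 1 first-place votes: Maya 7, Tomás 9, Emma 11, Farid 0. Emma and Tomás advance.
Runoff: Emma is ranked above Tomás on 11 ballots, Tomás above Emma on 16.

Tomás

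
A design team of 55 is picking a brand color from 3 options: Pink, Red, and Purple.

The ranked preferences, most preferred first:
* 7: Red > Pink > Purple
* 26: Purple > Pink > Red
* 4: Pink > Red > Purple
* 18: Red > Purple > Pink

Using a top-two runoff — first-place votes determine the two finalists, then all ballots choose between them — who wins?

Red

Round 1 first-place votes: Pink 4, Red 25, Purple 26. Purple and Red advance.
Runoff: Purple is ranked above Red on 26 ballots, Red above Purple on 29.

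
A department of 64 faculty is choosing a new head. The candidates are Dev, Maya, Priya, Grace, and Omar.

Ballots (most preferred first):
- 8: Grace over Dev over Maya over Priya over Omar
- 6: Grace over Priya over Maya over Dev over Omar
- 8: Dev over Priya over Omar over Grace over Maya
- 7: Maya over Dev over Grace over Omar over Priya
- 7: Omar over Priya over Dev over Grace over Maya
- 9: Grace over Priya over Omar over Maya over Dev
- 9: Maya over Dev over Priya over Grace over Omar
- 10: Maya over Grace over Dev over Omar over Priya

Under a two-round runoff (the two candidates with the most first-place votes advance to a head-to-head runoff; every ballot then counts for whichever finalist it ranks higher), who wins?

Grace

Round 1 first-place votes: Dev 8, Maya 26, Priya 0, Grace 23, Omar 7. Maya and Grace advance.
Runoff: Maya is ranked above Grace on 26 ballots, Grace above Maya on 38.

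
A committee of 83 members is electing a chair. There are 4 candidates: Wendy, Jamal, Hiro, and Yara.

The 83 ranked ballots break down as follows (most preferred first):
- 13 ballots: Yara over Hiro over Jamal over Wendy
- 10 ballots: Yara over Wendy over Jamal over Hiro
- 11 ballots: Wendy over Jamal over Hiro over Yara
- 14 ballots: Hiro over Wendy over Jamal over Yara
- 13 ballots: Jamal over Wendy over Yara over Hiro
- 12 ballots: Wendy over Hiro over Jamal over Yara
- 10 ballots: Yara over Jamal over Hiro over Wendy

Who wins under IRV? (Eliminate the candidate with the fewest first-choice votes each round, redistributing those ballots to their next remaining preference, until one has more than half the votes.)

Round 1: Wendy 23, Jamal 13, Hiro 14, Yara 33. Jamal eliminated.
Round 2: Wendy 36, Hiro 14, Yara 33. Hiro eliminated.
Round 3: Wendy 50, Yara 33. Wendy has a majority (≥42).

Wendy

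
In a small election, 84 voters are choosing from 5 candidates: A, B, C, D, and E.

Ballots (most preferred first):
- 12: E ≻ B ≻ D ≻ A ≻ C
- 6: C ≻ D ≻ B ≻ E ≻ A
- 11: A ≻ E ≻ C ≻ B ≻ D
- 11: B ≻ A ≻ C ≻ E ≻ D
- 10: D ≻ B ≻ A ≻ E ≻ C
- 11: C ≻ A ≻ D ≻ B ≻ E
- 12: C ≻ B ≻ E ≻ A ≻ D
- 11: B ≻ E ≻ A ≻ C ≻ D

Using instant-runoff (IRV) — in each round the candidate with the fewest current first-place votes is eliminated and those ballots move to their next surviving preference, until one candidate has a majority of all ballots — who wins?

Round 1: A 11, B 22, C 29, D 10, E 12. D eliminated.
Round 2: A 11, B 32, C 29, E 12. A eliminated.
Round 3: B 32, C 29, E 23. E eliminated.
Round 4: B 44, C 40. B has a majority (≥43).

B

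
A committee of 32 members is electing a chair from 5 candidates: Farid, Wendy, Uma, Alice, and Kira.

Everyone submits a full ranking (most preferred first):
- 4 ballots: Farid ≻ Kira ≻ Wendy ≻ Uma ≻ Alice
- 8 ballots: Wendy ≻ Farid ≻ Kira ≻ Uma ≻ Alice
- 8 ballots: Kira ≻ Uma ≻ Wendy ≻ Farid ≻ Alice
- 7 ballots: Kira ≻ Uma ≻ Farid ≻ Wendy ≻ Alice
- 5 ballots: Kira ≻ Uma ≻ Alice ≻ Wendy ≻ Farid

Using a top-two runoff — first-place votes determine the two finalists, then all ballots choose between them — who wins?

Round 1 first-place votes: Farid 4, Wendy 8, Uma 0, Alice 0, Kira 20. Kira and Wendy advance.
Runoff: Kira is ranked above Wendy on 24 ballots, Wendy above Kira on 8.

Kira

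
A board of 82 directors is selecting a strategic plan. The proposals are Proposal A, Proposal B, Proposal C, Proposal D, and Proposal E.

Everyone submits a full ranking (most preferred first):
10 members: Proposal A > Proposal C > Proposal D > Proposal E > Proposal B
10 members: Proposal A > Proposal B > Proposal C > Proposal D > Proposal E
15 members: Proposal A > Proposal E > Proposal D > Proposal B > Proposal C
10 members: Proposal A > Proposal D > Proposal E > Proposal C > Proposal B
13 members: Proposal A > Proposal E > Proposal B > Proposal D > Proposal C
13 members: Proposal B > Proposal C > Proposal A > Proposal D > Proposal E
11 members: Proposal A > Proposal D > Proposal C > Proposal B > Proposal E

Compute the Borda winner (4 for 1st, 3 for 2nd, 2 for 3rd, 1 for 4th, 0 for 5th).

Proposal A: 10×4 + 10×4 + 15×4 + 10×4 + 13×4 + 13×2 + 11×4 = 302
Proposal B: 10×0 + 10×3 + 15×1 + 10×0 + 13×2 + 13×4 + 11×1 = 134
Proposal C: 10×3 + 10×2 + 15×0 + 10×1 + 13×0 + 13×3 + 11×2 = 121
Proposal D: 10×2 + 10×1 + 15×2 + 10×3 + 13×1 + 13×1 + 11×3 = 149
Proposal E: 10×1 + 10×0 + 15×3 + 10×2 + 13×3 + 13×0 + 11×0 = 114

Proposal A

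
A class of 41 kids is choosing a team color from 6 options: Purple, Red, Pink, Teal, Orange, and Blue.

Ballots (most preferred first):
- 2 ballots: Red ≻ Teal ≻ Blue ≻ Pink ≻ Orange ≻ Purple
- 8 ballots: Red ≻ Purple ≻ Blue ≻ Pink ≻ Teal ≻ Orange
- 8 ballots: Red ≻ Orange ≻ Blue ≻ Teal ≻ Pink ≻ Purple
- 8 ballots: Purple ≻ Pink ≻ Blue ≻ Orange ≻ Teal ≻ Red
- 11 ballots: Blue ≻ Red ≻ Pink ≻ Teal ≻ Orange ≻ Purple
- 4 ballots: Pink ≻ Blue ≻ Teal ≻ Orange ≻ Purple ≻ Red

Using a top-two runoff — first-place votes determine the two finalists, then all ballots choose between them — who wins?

Round 1 first-place votes: Purple 8, Red 18, Pink 4, Teal 0, Orange 0, Blue 11. Red and Blue advance.
Runoff: Red is ranked above Blue on 18 ballots, Blue above Red on 23.

Blue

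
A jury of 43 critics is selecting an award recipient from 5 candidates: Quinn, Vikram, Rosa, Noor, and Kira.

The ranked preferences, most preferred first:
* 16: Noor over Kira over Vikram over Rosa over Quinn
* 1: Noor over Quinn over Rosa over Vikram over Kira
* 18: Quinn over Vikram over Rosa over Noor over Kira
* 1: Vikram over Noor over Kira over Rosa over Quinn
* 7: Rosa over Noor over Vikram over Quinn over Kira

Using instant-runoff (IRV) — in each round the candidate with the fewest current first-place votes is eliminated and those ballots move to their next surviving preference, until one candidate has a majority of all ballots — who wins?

Noor

Round 1: Quinn 18, Vikram 1, Rosa 7, Noor 17, Kira 0. Kira eliminated.
Round 2: Quinn 18, Vikram 1, Rosa 7, Noor 17. Vikram eliminated.
Round 3: Quinn 18, Rosa 7, Noor 18. Rosa eliminated.
Round 4: Quinn 18, Noor 25. Noor has a majority (≥22).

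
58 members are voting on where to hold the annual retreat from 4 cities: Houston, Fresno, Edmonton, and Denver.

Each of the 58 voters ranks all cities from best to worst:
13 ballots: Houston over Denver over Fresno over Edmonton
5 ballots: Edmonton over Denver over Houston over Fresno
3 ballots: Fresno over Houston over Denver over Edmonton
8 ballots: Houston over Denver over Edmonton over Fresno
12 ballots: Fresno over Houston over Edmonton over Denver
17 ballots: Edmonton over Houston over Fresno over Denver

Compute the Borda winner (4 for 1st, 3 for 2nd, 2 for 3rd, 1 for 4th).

Houston

Houston: 13×4 + 5×2 + 3×3 + 8×4 + 12×3 + 17×3 = 190
Fresno: 13×2 + 5×1 + 3×4 + 8×1 + 12×4 + 17×2 = 133
Edmonton: 13×1 + 5×4 + 3×1 + 8×2 + 12×2 + 17×4 = 144
Denver: 13×3 + 5×3 + 3×2 + 8×3 + 12×1 + 17×1 = 113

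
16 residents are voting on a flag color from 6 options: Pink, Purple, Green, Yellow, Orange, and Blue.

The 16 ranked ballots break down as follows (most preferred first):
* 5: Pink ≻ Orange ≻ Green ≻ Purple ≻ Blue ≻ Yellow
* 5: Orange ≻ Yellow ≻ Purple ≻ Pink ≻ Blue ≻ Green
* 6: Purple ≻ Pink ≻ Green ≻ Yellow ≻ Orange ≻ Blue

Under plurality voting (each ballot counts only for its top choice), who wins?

Purple

First-place votes: Pink 5, Purple 6, Green 0, Yellow 0, Orange 5, Blue 0.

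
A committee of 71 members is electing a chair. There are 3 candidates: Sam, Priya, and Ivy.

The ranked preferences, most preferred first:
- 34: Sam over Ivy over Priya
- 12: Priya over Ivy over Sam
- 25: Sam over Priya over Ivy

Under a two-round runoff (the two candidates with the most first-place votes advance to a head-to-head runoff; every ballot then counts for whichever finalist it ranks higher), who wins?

Sam

Round 1 first-place votes: Sam 59, Priya 12, Ivy 0. Sam and Priya advance.
Runoff: Sam is ranked above Priya on 59 ballots, Priya above Sam on 12.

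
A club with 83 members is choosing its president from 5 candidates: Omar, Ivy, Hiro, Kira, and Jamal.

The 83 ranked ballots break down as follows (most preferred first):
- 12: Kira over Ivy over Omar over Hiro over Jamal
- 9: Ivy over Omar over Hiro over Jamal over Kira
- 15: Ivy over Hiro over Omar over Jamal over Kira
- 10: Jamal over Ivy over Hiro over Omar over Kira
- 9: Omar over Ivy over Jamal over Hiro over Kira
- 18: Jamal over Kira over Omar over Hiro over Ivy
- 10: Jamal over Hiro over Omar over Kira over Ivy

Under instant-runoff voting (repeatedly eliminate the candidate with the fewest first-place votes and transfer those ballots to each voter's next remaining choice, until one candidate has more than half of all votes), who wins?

Ivy

Round 1: Omar 9, Ivy 24, Hiro 0, Kira 12, Jamal 38. Hiro eliminated.
Round 2: Omar 9, Ivy 24, Kira 12, Jamal 38. Omar eliminated.
Round 3: Ivy 33, Kira 12, Jamal 38. Kira eliminated.
Round 4: Ivy 45, Jamal 38. Ivy has a majority (≥42).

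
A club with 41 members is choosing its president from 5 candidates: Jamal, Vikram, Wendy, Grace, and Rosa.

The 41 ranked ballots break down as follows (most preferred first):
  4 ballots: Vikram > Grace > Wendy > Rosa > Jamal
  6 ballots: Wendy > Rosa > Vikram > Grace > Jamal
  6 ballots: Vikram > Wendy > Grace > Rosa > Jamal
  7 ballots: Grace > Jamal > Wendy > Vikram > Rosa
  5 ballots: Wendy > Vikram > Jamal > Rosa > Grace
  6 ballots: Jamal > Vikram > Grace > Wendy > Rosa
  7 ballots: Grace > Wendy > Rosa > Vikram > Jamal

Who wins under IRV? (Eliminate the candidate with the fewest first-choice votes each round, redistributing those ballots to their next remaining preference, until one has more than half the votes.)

Vikram

Round 1: Jamal 6, Vikram 10, Wendy 11, Grace 14, Rosa 0. Rosa eliminated.
Round 2: Jamal 6, Vikram 10, Wendy 11, Grace 14. Jamal eliminated.
Round 3: Vikram 16, Wendy 11, Grace 14. Wendy eliminated.
Round 4: Vikram 27, Grace 14. Vikram has a majority (≥21).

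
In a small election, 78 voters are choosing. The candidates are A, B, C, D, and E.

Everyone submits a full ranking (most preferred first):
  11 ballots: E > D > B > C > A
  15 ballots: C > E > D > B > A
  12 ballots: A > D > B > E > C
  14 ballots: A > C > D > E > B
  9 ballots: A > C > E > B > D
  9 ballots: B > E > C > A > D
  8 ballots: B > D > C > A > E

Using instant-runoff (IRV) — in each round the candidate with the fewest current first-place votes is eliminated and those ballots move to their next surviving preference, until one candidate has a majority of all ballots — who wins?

Round 1: A 35, B 17, C 15, D 0, E 11. D eliminated.
Round 2: A 35, B 17, C 15, E 11. E eliminated.
Round 3: A 35, B 28, C 15. C eliminated.
Round 4: A 35, B 43. B has a majority (≥40).

B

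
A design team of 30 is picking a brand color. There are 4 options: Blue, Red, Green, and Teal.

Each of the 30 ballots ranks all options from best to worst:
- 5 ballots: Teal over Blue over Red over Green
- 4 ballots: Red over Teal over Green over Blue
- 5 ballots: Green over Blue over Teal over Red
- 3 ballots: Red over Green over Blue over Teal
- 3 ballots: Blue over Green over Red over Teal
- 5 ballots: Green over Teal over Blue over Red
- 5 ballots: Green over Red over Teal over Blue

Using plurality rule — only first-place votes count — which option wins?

Green

First-place votes: Blue 3, Red 7, Green 15, Teal 5.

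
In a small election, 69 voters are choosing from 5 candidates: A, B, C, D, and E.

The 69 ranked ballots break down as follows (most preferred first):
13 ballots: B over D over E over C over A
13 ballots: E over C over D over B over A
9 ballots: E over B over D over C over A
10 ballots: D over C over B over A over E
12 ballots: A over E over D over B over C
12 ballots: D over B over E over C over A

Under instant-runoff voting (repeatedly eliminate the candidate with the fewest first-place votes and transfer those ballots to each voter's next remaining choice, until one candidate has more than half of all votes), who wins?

Round 1: A 12, B 13, C 0, D 22, E 22. C eliminated.
Round 2: A 12, B 13, D 22, E 22. A eliminated.
Round 3: B 13, D 22, E 34. B eliminated.
Round 4: D 35, E 34. D has a majority (≥35).

D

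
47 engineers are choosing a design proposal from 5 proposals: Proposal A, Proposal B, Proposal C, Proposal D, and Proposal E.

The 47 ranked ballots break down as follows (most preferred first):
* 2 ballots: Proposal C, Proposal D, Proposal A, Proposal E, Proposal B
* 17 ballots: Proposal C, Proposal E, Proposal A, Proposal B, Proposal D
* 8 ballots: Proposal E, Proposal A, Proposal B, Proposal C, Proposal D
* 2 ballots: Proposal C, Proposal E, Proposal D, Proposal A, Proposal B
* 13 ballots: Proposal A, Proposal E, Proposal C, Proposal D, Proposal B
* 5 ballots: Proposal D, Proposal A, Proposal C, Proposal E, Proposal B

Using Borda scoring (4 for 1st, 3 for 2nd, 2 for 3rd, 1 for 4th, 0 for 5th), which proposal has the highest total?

Proposal A: 2×2 + 17×2 + 8×3 + 2×1 + 13×4 + 5×3 = 131
Proposal B: 2×0 + 17×1 + 8×2 + 2×0 + 13×0 + 5×0 = 33
Proposal C: 2×4 + 17×4 + 8×1 + 2×4 + 13×2 + 5×2 = 128
Proposal D: 2×3 + 17×0 + 8×0 + 2×2 + 13×1 + 5×4 = 43
Proposal E: 2×1 + 17×3 + 8×4 + 2×3 + 13×3 + 5×1 = 135

Proposal E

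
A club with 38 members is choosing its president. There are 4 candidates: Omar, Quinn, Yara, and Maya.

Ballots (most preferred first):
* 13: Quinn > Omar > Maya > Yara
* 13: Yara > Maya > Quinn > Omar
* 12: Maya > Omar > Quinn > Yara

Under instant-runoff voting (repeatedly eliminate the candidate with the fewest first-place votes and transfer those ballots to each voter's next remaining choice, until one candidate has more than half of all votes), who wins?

Quinn

Round 1: Omar 0, Quinn 13, Yara 13, Maya 12. Omar eliminated.
Round 2: Quinn 13, Yara 13, Maya 12. Maya eliminated.
Round 3: Quinn 25, Yara 13. Quinn has a majority (≥20).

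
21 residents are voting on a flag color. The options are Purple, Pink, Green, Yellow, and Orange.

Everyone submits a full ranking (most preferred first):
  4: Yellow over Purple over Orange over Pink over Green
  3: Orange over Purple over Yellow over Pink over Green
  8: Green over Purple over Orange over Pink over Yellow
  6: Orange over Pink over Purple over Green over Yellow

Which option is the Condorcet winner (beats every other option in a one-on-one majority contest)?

Purple vs Pink: 15–6
Purple vs Green: 13–8
Purple vs Yellow: 17–4
Purple vs Orange: 12–9
Purple beats every other option.

Purple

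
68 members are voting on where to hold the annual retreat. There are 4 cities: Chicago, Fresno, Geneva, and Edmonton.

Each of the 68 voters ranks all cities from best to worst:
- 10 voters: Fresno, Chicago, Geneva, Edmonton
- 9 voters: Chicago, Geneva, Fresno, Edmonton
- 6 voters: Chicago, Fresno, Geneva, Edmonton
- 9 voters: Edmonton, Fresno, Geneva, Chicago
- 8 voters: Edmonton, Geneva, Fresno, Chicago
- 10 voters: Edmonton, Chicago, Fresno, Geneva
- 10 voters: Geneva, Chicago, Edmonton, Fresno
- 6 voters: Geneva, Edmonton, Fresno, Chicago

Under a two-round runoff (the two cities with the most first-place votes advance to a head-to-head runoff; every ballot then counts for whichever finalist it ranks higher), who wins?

Geneva

Round 1 first-place votes: Chicago 15, Fresno 10, Geneva 16, Edmonton 27. Edmonton and Geneva advance.
Runoff: Edmonton is ranked above Geneva on 27 ballots, Geneva above Edmonton on 41.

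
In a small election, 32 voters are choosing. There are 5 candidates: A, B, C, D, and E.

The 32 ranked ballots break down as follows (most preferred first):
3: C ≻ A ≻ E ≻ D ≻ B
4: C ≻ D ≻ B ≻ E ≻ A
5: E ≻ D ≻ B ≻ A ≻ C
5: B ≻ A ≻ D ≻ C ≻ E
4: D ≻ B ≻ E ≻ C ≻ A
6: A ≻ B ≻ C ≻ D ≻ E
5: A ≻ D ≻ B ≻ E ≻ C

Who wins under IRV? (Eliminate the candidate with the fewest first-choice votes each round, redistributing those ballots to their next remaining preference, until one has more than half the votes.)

Round 1: A 11, B 5, C 7, D 4, E 5. D eliminated.
Round 2: A 11, B 9, C 7, E 5. E eliminated.
Round 3: A 11, B 14, C 7. C eliminated.
Round 4: A 14, B 18. B has a majority (≥17).

B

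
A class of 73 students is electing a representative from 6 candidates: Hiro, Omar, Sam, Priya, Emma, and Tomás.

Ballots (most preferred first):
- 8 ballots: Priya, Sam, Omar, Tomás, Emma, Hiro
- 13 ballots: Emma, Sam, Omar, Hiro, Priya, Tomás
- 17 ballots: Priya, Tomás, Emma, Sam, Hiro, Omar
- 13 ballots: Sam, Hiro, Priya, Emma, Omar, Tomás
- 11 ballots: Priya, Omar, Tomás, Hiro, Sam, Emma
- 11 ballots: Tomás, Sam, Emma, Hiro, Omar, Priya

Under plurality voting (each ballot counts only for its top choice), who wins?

First-place votes: Hiro 0, Omar 0, Sam 13, Priya 36, Emma 13, Tomás 11.

Priya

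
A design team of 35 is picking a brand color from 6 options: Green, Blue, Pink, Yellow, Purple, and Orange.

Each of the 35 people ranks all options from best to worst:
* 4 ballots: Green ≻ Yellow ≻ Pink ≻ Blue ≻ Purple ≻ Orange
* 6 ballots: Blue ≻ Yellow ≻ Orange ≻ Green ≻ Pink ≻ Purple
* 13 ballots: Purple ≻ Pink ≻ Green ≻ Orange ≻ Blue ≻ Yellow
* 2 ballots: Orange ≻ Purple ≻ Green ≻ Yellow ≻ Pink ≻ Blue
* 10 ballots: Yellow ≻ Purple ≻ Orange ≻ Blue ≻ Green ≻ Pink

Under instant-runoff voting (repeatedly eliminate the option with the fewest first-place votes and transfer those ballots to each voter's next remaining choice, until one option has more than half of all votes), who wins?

Yellow

Round 1: Green 4, Blue 6, Pink 0, Yellow 10, Purple 13, Orange 2. Pink eliminated.
Round 2: Green 4, Blue 6, Yellow 10, Purple 13, Orange 2. Orange eliminated.
Round 3: Green 4, Blue 6, Yellow 10, Purple 15. Green eliminated.
Round 4: Blue 6, Yellow 14, Purple 15. Blue eliminated.
Round 5: Yellow 20, Purple 15. Yellow has a majority (≥18).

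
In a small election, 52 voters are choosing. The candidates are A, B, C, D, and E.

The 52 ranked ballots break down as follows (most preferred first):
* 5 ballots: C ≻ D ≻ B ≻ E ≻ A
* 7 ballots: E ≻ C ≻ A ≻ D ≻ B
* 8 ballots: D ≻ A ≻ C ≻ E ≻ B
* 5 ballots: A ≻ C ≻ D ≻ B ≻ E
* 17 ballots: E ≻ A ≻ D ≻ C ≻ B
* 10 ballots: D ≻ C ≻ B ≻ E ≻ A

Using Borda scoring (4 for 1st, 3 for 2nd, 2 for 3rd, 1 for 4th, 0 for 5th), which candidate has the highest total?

D

A: 5×0 + 7×2 + 8×3 + 5×4 + 17×3 + 10×0 = 109
B: 5×2 + 7×0 + 8×0 + 5×1 + 17×0 + 10×2 = 35
C: 5×4 + 7×3 + 8×2 + 5×3 + 17×1 + 10×3 = 119
D: 5×3 + 7×1 + 8×4 + 5×2 + 17×2 + 10×4 = 138
E: 5×1 + 7×4 + 8×1 + 5×0 + 17×4 + 10×1 = 119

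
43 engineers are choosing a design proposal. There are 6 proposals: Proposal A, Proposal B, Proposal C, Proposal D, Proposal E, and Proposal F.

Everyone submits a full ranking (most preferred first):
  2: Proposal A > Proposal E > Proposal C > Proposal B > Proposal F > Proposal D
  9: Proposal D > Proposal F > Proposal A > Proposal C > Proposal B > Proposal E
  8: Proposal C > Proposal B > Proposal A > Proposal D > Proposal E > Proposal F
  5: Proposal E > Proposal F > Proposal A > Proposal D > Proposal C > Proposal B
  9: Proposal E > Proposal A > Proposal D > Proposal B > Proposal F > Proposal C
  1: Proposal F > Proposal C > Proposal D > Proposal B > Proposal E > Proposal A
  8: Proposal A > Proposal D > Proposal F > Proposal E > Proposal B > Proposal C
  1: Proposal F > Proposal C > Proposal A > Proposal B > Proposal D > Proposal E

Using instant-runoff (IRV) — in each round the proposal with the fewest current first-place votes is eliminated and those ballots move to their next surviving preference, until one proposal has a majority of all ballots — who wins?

Round 1: Proposal A 10, Proposal B 0, Proposal C 8, Proposal D 9, Proposal E 14, Proposal F 2. Proposal B eliminated.
Round 2: Proposal A 10, Proposal C 8, Proposal D 9, Proposal E 14, Proposal F 2. Proposal F eliminated.
Round 3: Proposal A 10, Proposal C 10, Proposal D 9, Proposal E 14. Proposal D eliminated.
Round 4: Proposal A 19, Proposal C 10, Proposal E 14. Proposal C eliminated.
Round 5: Proposal A 28, Proposal E 15. Proposal A has a majority (≥22).

Proposal A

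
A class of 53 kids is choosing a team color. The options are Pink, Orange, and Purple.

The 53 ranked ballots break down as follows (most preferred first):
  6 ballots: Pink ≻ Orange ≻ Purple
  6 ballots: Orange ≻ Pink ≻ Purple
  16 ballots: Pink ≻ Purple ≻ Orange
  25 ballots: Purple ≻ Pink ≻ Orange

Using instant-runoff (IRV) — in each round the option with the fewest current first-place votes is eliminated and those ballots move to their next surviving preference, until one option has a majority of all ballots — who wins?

Round 1: Pink 22, Orange 6, Purple 25. Orange eliminated.
Round 2: Pink 28, Purple 25. Pink has a majority (≥27).

Pink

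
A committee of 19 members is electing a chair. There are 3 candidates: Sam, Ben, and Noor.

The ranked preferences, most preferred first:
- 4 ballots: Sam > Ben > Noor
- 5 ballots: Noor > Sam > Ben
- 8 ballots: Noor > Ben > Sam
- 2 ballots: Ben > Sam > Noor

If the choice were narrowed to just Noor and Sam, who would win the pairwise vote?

Noor is ranked above Sam on 13 ballots; Sam above Noor on 6.

Noor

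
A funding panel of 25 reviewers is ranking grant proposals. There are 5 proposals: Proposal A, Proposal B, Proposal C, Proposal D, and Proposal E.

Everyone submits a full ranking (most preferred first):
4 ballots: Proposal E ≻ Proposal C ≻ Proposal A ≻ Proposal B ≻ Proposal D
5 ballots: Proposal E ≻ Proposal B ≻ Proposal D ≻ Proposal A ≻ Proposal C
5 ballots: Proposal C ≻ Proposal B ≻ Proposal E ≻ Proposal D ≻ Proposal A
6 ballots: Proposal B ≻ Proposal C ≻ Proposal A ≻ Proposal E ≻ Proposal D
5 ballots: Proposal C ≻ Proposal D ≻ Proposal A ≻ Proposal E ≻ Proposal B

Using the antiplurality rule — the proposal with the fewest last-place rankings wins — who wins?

Proposal E

Last-place votes: Proposal A 5, Proposal B 5, Proposal C 5, Proposal D 10, Proposal E 0.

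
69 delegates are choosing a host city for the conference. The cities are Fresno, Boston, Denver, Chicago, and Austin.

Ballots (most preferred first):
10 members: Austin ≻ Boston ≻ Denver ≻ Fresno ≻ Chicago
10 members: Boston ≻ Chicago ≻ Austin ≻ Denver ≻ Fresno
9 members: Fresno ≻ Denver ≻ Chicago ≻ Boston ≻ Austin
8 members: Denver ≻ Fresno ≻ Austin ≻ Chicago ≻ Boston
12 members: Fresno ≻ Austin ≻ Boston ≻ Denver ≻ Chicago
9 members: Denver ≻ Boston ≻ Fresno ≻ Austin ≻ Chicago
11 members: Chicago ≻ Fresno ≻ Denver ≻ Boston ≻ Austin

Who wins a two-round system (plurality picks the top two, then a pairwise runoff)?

Round 1 first-place votes: Fresno 21, Boston 10, Denver 17, Chicago 11, Austin 10. Fresno and Denver advance.
Runoff: Fresno is ranked above Denver on 32 ballots, Denver above Fresno on 37.

Denver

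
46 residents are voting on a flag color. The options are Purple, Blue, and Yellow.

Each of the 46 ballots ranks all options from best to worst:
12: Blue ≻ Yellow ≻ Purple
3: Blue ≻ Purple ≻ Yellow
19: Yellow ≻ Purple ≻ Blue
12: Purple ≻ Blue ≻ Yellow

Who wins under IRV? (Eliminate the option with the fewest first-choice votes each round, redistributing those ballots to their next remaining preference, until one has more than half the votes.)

Round 1: Purple 12, Blue 15, Yellow 19. Purple eliminated.
Round 2: Blue 27, Yellow 19. Blue has a majority (≥24).

Blue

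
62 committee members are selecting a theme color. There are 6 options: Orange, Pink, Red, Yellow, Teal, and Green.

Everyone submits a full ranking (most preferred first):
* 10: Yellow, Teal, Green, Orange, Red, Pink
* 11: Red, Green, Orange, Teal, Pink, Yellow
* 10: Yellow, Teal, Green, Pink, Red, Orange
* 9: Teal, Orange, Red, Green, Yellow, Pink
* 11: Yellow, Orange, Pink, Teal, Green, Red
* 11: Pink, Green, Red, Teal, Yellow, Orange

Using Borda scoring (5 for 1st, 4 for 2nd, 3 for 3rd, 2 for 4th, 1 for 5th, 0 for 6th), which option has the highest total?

Teal

Orange: 10×2 + 11×3 + 10×0 + 9×4 + 11×4 + 11×0 = 133
Pink: 10×0 + 11×1 + 10×2 + 9×0 + 11×3 + 11×5 = 119
Red: 10×1 + 11×5 + 10×1 + 9×3 + 11×0 + 11×3 = 135
Yellow: 10×5 + 11×0 + 10×5 + 9×1 + 11×5 + 11×1 = 175
Teal: 10×4 + 11×2 + 10×4 + 9×5 + 11×2 + 11×2 = 191
Green: 10×3 + 11×4 + 10×3 + 9×2 + 11×1 + 11×4 = 177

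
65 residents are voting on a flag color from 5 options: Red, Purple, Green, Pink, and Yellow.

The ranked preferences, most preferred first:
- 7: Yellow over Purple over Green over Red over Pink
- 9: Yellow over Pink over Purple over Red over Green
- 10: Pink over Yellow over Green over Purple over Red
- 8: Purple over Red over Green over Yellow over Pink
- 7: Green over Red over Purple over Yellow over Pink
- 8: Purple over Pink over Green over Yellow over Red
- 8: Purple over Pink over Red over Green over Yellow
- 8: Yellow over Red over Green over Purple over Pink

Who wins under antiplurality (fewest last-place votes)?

Purple

Last-place votes: Red 18, Purple 0, Green 9, Pink 30, Yellow 8.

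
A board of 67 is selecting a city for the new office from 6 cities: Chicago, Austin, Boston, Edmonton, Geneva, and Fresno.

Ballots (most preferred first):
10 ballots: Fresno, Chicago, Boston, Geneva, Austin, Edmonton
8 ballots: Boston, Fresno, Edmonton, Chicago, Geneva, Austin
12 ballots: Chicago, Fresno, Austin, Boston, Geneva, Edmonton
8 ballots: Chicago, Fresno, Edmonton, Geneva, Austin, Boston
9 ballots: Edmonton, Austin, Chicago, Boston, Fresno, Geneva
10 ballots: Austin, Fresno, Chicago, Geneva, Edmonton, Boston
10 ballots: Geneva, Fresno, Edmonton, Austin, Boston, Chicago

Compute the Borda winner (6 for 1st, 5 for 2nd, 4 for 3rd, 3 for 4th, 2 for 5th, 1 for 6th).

Chicago: 10×5 + 8×3 + 12×6 + 8×6 + 9×4 + 10×4 + 10×1 = 280
Austin: 10×2 + 8×1 + 12×4 + 8×2 + 9×5 + 10×6 + 10×3 = 227
Boston: 10×4 + 8×6 + 12×3 + 8×1 + 9×3 + 10×1 + 10×2 = 189
Edmonton: 10×1 + 8×4 + 12×1 + 8×4 + 9×6 + 10×2 + 10×4 = 200
Geneva: 10×3 + 8×2 + 12×2 + 8×3 + 9×1 + 10×3 + 10×6 = 193
Fresno: 10×6 + 8×5 + 12×5 + 8×5 + 9×2 + 10×5 + 10×5 = 318

Fresno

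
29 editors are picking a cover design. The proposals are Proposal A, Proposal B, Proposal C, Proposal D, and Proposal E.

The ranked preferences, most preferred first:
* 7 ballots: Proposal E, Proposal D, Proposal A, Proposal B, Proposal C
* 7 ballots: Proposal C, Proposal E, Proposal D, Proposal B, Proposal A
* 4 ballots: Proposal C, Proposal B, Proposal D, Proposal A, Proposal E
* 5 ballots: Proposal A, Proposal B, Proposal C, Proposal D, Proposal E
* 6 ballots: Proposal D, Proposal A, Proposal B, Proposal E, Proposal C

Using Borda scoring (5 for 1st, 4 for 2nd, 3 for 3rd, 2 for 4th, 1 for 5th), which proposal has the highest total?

Proposal A: 7×3 + 7×1 + 4×2 + 5×5 + 6×4 = 85
Proposal B: 7×2 + 7×2 + 4×4 + 5×4 + 6×3 = 82
Proposal C: 7×1 + 7×5 + 4×5 + 5×3 + 6×1 = 83
Proposal D: 7×4 + 7×3 + 4×3 + 5×2 + 6×5 = 101
Proposal E: 7×5 + 7×4 + 4×1 + 5×1 + 6×2 = 84

Proposal D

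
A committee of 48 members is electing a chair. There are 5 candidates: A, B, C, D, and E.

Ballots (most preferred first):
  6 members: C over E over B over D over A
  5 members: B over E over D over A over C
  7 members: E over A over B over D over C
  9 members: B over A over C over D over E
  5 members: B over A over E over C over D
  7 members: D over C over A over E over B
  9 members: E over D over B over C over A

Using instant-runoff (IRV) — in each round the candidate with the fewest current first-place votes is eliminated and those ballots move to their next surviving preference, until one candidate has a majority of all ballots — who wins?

E

Round 1: A 0, B 19, C 6, D 7, E 16. A eliminated.
Round 2: B 19, C 6, D 7, E 16. C eliminated.
Round 3: B 19, D 7, E 22. D eliminated.
Round 4: B 19, E 29. E has a majority (≥25).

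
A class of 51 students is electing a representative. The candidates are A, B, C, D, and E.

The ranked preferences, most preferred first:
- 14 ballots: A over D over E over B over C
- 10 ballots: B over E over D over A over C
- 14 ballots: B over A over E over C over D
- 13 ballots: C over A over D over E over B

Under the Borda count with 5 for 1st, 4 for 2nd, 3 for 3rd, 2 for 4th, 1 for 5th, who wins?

A: 14×5 + 10×2 + 14×4 + 13×4 = 198
B: 14×2 + 10×5 + 14×5 + 13×1 = 161
C: 14×1 + 10×1 + 14×2 + 13×5 = 117
D: 14×4 + 10×3 + 14×1 + 13×3 = 139
E: 14×3 + 10×4 + 14×3 + 13×2 = 150

A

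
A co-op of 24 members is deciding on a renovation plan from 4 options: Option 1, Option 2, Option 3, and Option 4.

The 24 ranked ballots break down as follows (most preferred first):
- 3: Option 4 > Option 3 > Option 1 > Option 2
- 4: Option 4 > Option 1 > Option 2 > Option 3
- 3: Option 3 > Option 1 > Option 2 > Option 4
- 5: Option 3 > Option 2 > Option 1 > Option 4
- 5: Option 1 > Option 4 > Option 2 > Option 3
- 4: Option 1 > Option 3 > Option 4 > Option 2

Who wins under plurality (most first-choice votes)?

First-place votes: Option 1 9, Option 2 0, Option 3 8, Option 4 7.

Option 1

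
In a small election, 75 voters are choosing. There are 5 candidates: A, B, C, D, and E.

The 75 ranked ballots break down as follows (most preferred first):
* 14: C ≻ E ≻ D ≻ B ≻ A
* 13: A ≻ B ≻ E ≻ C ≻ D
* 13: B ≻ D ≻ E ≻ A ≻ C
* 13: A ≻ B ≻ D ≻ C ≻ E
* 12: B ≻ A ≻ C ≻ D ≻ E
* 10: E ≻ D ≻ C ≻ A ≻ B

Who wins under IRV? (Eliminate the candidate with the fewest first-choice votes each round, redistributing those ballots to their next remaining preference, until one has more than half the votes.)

B

Round 1: A 26, B 25, C 14, D 0, E 10. D eliminated.
Round 2: A 26, B 25, C 14, E 10. E eliminated.
Round 3: A 26, B 25, C 24. C eliminated.
Round 4: A 36, B 39. B has a majority (≥38).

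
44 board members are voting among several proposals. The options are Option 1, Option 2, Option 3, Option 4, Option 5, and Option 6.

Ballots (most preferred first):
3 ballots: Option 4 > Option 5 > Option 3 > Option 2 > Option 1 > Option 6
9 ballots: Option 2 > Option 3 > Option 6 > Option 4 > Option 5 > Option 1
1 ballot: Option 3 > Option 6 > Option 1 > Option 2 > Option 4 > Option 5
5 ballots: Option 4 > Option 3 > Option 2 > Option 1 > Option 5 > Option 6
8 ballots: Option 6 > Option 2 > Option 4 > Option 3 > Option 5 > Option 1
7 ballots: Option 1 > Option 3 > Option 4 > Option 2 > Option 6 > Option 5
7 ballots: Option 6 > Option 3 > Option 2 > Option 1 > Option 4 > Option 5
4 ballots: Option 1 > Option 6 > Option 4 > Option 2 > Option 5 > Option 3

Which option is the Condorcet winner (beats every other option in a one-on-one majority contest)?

Option 3 vs Option 1: 33–11
Option 3 vs Option 2: 23–21
Option 3 vs Option 4: 24–20
Option 3 vs Option 5: 37–7
Option 3 vs Option 6: 25–19
Option 3 beats every other option.

Option 3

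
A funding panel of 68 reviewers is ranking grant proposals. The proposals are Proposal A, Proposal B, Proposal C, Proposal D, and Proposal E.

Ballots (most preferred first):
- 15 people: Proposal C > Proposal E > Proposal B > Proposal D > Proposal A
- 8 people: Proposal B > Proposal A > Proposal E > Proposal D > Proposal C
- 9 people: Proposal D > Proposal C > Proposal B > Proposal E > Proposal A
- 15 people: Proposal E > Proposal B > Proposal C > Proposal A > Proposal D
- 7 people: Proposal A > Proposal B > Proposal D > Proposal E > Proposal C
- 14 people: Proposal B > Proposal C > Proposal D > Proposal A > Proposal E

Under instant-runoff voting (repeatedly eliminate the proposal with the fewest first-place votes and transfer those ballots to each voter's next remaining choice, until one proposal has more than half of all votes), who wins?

Proposal B

Round 1: Proposal A 7, Proposal B 22, Proposal C 15, Proposal D 9, Proposal E 15. Proposal A eliminated.
Round 2: Proposal B 29, Proposal C 15, Proposal D 9, Proposal E 15. Proposal D eliminated.
Round 3: Proposal B 29, Proposal C 24, Proposal E 15. Proposal E eliminated.
Round 4: Proposal B 44, Proposal C 24. Proposal B has a majority (≥35).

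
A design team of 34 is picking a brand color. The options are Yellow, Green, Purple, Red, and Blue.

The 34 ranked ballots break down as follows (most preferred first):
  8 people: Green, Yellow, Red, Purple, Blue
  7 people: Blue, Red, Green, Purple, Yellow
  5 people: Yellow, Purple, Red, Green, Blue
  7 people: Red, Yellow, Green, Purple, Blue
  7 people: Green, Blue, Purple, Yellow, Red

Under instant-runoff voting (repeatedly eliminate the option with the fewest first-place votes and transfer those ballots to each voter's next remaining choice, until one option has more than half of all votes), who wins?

Round 1: Yellow 5, Green 15, Purple 0, Red 7, Blue 7. Purple eliminated.
Round 2: Yellow 5, Green 15, Red 7, Blue 7. Yellow eliminated.
Round 3: Green 15, Red 12, Blue 7. Blue eliminated.
Round 4: Green 15, Red 19. Red has a majority (≥18).

Red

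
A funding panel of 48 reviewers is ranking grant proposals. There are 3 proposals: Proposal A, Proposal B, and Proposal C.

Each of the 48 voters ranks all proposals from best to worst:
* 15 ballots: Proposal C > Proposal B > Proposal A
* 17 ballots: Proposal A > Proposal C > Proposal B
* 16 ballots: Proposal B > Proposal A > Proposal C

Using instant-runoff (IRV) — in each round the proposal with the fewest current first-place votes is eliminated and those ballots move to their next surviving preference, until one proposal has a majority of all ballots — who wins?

Proposal B

Round 1: Proposal A 17, Proposal B 16, Proposal C 15. Proposal C eliminated.
Round 2: Proposal A 17, Proposal B 31. Proposal B has a majority (≥25).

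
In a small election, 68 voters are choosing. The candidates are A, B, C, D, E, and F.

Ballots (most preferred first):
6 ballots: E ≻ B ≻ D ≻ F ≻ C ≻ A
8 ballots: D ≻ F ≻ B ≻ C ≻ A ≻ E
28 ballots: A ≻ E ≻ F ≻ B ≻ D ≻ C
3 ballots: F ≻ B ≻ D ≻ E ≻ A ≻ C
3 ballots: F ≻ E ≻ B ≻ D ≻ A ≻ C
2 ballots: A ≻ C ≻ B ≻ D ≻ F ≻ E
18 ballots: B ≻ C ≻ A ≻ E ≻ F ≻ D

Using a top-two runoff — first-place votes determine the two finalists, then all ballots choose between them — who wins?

B

Round 1 first-place votes: A 30, B 18, C 0, D 8, E 6, F 6. A and B advance.
Runoff: A is ranked above B on 30 ballots, B above A on 38.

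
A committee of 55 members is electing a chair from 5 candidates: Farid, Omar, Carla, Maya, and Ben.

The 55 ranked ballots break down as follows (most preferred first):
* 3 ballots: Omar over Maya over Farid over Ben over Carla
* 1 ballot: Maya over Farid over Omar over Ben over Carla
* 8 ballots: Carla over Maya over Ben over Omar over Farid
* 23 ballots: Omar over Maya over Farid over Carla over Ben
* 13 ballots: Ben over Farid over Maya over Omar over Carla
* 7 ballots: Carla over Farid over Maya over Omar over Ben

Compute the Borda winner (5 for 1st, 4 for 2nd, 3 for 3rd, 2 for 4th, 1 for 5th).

Maya

Farid: 3×3 + 1×4 + 8×1 + 23×3 + 13×4 + 7×4 = 170
Omar: 3×5 + 1×3 + 8×2 + 23×5 + 13×2 + 7×2 = 189
Carla: 3×1 + 1×1 + 8×5 + 23×2 + 13×1 + 7×5 = 138
Maya: 3×4 + 1×5 + 8×4 + 23×4 + 13×3 + 7×3 = 201
Ben: 3×2 + 1×2 + 8×3 + 23×1 + 13×5 + 7×1 = 127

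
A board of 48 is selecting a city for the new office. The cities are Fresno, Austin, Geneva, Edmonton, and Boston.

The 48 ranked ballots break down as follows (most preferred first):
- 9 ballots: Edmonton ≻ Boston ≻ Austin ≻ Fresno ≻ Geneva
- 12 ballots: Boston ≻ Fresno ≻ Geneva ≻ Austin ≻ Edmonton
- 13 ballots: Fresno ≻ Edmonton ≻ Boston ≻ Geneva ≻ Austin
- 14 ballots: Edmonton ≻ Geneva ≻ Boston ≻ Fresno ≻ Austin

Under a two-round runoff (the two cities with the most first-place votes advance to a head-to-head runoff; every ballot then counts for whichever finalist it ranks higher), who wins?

Fresno

Round 1 first-place votes: Fresno 13, Austin 0, Geneva 0, Edmonton 23, Boston 12. Edmonton and Fresno advance.
Runoff: Edmonton is ranked above Fresno on 23 ballots, Fresno above Edmonton on 25.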